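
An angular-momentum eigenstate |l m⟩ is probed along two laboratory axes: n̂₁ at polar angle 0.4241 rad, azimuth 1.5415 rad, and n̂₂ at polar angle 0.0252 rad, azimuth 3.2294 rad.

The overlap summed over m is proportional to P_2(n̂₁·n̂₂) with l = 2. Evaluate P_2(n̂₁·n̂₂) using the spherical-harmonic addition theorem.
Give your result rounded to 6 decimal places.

0.741901

Expand P_2 via completeness: Σ_{m} conj(Y_{2,m}) at Ω₁ times Y_{2,m} at Ω₂ —
  term(m=-2) = -0.000016+0.000004i   from Y*(Ω₁)=-0.065297+0.003830i, Y(Ω₂)=+0.000241-0.000043i
  term(m=-1) = -0.000659-0.005600i   from Y*(Ω₁)=+0.008487+0.289617i, Y(Ω₂)=-0.019385+0.001707i
  term(m=+0) = +0.296542+0.000000i   from Y*(Ω₁)=+0.470565-0.000000i, Y(Ω₂)=+0.630182+0.000000i
  term(m=+1) = -0.000659+0.005600i   from Y*(Ω₁)=-0.008487+0.289617i, Y(Ω₂)=+0.019385+0.001707i
  term(m=+2) = -0.000016-0.000004i   from Y*(Ω₁)=-0.065297-0.003830i, Y(Ω₂)=+0.000241+0.000043i
Σ over m = +0.295193-0.000000i; ×(4π/5) → +0.741901-0.000000i. Real part: 0.741901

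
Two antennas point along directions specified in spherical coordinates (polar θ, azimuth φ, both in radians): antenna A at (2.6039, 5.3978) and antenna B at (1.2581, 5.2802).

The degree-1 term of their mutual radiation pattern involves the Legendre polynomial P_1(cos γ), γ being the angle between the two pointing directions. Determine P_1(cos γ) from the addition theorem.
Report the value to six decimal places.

0.219737

Expand P_1 via completeness: Σ_{m} conj(Y_{1,m}) at Ω₁ times Y_{1,m} at Ω₂ —
  [-1]  conj(Y_{1,-1})(Ω₁) = +0.112006-0.136985i ; Y_{1,-1}(Ω₂) = +0.176793+0.277154i ; Δ = +0.057768+0.006825i
  [+0]  conj(Y_{1,0})(Ω₁) = -0.419657-0.000000i ; Y_{1,0}(Ω₂) = +0.150307+0.000000i ; Δ = -0.063077-0.000000i
  [+1]  conj(Y_{1,1})(Ω₁) = -0.112006-0.136985i ; Y_{1,1}(Ω₂) = -0.176793+0.277154i ; Δ = +0.057768-0.006825i
Σ over m = +0.052458+0.000000i; ×(4π/3) → +0.219737+0.000000i. Real part: 0.219737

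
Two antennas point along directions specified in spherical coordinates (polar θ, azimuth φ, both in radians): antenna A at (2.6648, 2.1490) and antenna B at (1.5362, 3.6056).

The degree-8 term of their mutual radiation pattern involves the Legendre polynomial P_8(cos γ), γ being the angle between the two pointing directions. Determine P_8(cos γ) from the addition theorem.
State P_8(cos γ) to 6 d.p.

Expand P_8 via completeness: Σ_{m} conj(Y_{8,m}) at Ω₁ times Y_{8,m} at Ω₂ —
  [-8]  conj(Y_{8,-8})(Ω₁) = -0.00009 - 0.00101j ; Y_{8,-8}(Ω₂) = -0.43174 + 0.27701j ; Δ = 0.00032 + 0.00041j
  [-7]  conj(Y_{8,-7})(Ω₁) = 0.00618 - 0.00485j ; Y_{8,-7}(Ω₂) = 0.07061 - 0.00755j ; Δ = 0.00040 - 0.00039j
  [-6]  conj(Y_{8,-6})(Ω₁) = 0.03610 + 0.01227j ; Y_{8,-6}(Ω₂) = 0.34504 + 0.12891j ; Δ = 0.01087 + 0.00889j
  [-5]  conj(Y_{8,-5})(Ω₁) = 0.03224 + 0.12597j ; Y_{8,-5}(Ω₂) = -0.05695 - 0.06123j ; Δ = 0.00588 - 0.00915j
  [-4]  conj(Y_{8,-4})(Ω₁) = -0.21275 + 0.23206j ; Y_{8,-4}(Ω₂) = -0.09202 - 0.31380j ; Δ = 0.09240 + 0.04541j
  [-3]  conj(Y_{8,-3})(Ω₁) = -0.50162 - 0.08292j ; Y_{8,-3}(Ω₂) = -0.01592 + 0.08811j ; Δ = 0.01529 - 0.04288j
  [-2]  conj(Y_{8,-2})(Ω₁) = -0.17183 - 0.39065j ; Y_{8,-2}(Ω₂) = -0.18553 + 0.24774j ; Δ = 0.12866 + 0.02991j
  [-1]  conj(Y_{8,-1})(Ω₁) = -0.05393 + 0.08264j ; Y_{8,-1}(Ω₂) = 0.08233 - 0.04120j ; Δ = -0.00104 + 0.00903j
  [+0]  conj(Y_{8,0})(Ω₁) = -0.46583 + 0.00000j ; Y_{8,0}(Ω₂) = 0.30443 + 0.00000j ; Δ = -0.14181 + 0.00000j
  [+1]  conj(Y_{8,1})(Ω₁) = 0.05393 + 0.08264j ; Y_{8,1}(Ω₂) = -0.08233 - 0.04120j ; Δ = -0.00104 - 0.00903j
  [+2]  conj(Y_{8,2})(Ω₁) = -0.17183 + 0.39065j ; Y_{8,2}(Ω₂) = -0.18553 - 0.24774j ; Δ = 0.12866 - 0.02991j
  [+3]  conj(Y_{8,3})(Ω₁) = 0.50162 - 0.08292j ; Y_{8,3}(Ω₂) = 0.01592 + 0.08811j ; Δ = 0.01529 + 0.04288j
  [+4]  conj(Y_{8,4})(Ω₁) = -0.21275 - 0.23206j ; Y_{8,4}(Ω₂) = -0.09202 + 0.31380j ; Δ = 0.09240 - 0.04541j
  [+5]  conj(Y_{8,5})(Ω₁) = -0.03224 + 0.12597j ; Y_{8,5}(Ω₂) = 0.05695 - 0.06123j ; Δ = 0.00588 + 0.00915j
  [+6]  conj(Y_{8,6})(Ω₁) = 0.03610 - 0.01227j ; Y_{8,6}(Ω₂) = 0.34504 - 0.12891j ; Δ = 0.01087 - 0.00889j
  [+7]  conj(Y_{8,7})(Ω₁) = -0.00618 - 0.00485j ; Y_{8,7}(Ω₂) = -0.07061 - 0.00755j ; Δ = 0.00040 + 0.00039j
  [+8]  conj(Y_{8,8})(Ω₁) = -0.00009 + 0.00101j ; Y_{8,8}(Ω₂) = -0.43174 - 0.27701j ; Δ = 0.00032 - 0.00041j
Total Σ_m = 0.36375 + 0.00000j. Multiply by 0.739198: 0.26889 + 0.00000j. P_8(cos γ) = 0.268886

0.268886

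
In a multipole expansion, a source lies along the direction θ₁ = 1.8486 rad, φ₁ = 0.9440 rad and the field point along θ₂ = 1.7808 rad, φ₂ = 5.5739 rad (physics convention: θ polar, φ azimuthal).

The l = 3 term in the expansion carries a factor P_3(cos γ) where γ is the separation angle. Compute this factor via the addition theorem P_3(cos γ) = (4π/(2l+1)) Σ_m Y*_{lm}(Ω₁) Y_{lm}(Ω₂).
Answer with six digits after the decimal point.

Addition theorem: P_3(cos γ) = (4π/7) Σ_m Y*_{lm}(Ω₁) Y_{lm}(Ω₂), m = −3…3:
  [-3]  conj(Y_{3,-3})(Ω₁) = -0.353411+0.113048i ; Y_{3,-3}(Ω₂) = -0.206362+0.331313i ; Δ = +0.035476-0.140418i
  [-2]  conj(Y_{3,-2})(Ω₁) = +0.080846-0.246263i ; Y_{3,-2}(Ω₂) = -0.030902-0.201432i ; Δ = -0.052104-0.008675i
  [-1]  conj(Y_{3,-1})(Ω₁) = -0.113743-0.157056i ; Y_{3,-1}(Ω₂) = -0.187734-0.161130i ; Δ = -0.003953+0.047812i
  [+0]  conj(Y_{3,0})(Ω₁) = +0.268539-0.000000i ; Y_{3,0}(Ω₂) = +0.216478+0.000000i ; Δ = +0.058133+0.000000i
  [+1]  conj(Y_{3,1})(Ω₁) = +0.113743-0.157056i ; Y_{3,1}(Ω₂) = +0.187734-0.161130i ; Δ = -0.003953-0.047812i
  [+2]  conj(Y_{3,2})(Ω₁) = +0.080846+0.246263i ; Y_{3,2}(Ω₂) = -0.030902+0.201432i ; Δ = -0.052104+0.008675i
  [+3]  conj(Y_{3,3})(Ω₁) = +0.353411+0.113048i ; Y_{3,3}(Ω₂) = +0.206362+0.331313i ; Δ = +0.035476+0.140418i
Σ over m = +0.016972+0.000000i; ×(4π/7) → +0.030468+0.000000i. Real part: 0.030468

0.030468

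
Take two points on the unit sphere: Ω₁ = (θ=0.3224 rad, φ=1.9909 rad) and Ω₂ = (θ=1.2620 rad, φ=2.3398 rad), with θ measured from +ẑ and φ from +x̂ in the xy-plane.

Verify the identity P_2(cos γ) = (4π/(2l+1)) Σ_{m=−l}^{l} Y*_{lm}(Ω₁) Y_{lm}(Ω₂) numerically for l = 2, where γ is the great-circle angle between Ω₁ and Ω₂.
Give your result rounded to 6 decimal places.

Expand P_2 via completeness: Σ_{m} conj(Y_{2,m}) at Ω₁ times Y_{2,m} at Ω₂ —
  m=-2: Y*=-0.025877-0.028881i  Y=-0.011494+0.350408i  product +0.010418-0.008736i
  m=-1: Y*=-0.094690+0.211978i  Y=-0.155552-0.160738i  product +0.048802-0.017753i
  m=+0: Y*=+0.535797-0.000000i  Y=-0.228000+0.000000i  product -0.122162+0.000000i
  m=+1: Y*=+0.094690+0.211978i  Y=+0.155552-0.160738i  product +0.048802+0.017753i
  m=+2: Y*=-0.025877+0.028881i  Y=-0.011494-0.350408i  product +0.010418+0.008736i
Total Σ_m = -0.003722+0.000000i. Multiply by 2.513274: -0.009355+0.000000i. P_2(cos γ) = -0.009355

-0.009355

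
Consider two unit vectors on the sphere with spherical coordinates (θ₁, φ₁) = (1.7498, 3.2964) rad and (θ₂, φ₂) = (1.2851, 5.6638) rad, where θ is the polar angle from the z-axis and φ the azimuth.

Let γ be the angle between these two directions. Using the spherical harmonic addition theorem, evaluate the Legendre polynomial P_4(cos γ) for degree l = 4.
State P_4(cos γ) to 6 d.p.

-0.387088

Summing Y*_{l m}(θ₁,φ₁)·Y_{l m}(θ₂,φ₂) over m ∈ [−4, 4]; prefactor 4π/(2·4+1) = 1.396263:
  term(m=-4) = (-0.155450, 0.006972)   from Y*(Ω₁)=(0.337880, 0.240823), Y(Ω₂)=(-0.295335, 0.231134)
  term(m=-3) = (-0.045184, 0.048329)   from Y*(Ω₁)=(0.189855, 0.095111), Y(Ω₂)=(-0.088306, 0.298797)
  term(m=-2) = (0.000772, 0.034454)   from Y*(Ω₁)=(-0.240053, -0.076794), Y(Ω₂)=(-0.044571, -0.129270)
  term(m=-1) = (0.051474, 0.050333)   from Y*(Ω₁)=(-0.227514, -0.035505), Y(Ω₂)=(-0.254569, -0.181503)
  term(m=+0) = (0.019545, 0.000000)   from Y*(Ω₁)=(0.220471, -0.000000), Y(Ω₂)=(0.088651, 0.000000)
  term(m=+1) = (0.051474, -0.050333)   from Y*(Ω₁)=(0.227514, -0.035505), Y(Ω₂)=(0.254569, -0.181503)
  term(m=+2) = (0.000772, -0.034454)   from Y*(Ω₁)=(-0.240053, 0.076794), Y(Ω₂)=(-0.044571, 0.129270)
  term(m=+3) = (-0.045184, -0.048329)   from Y*(Ω₁)=(-0.189855, 0.095111), Y(Ω₂)=(0.088306, 0.298797)
  term(m=+4) = (-0.155450, -0.006972)   from Y*(Ω₁)=(0.337880, -0.240823), Y(Ω₂)=(-0.295335, -0.231134)
Accumulated sum (-0.277231, 0.000000); after 4π/(2l+1) scaling, (-0.387088, 0.000000) ⇒ P_4 = -0.387088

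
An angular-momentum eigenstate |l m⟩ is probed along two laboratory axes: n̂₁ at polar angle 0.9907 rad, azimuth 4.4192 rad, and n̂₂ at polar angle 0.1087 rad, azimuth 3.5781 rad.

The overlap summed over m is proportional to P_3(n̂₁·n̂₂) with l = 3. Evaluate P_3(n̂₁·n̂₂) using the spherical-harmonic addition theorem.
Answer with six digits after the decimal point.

Summing Y*_{l m}(θ₁,φ₁)·Y_{l m}(θ₂,φ₂) over m ∈ [−3, 3]; prefactor 4π/(2·3+1) = 1.795196:
  m=-3: +0.188095+0.155631i × -0.000138+0.000515i = -0.000106+0.000075i  (running Σ = -0.000106+0.000075i)
  m=-2: -0.326412+0.216843i × +0.007683-0.009162i = -0.000521+0.004657i  (running Σ = -0.000627+0.004732i)
  m=-1: -0.039224-0.129930i × -0.125222+0.058419i = +0.012502+0.013979i  (running Σ = +0.011875+0.018711i)
  m=0: -0.306381-0.000000i × +0.720117+0.000000i = -0.220631-0.000000i  (running Σ = -0.208755+0.018711i)
  m=1: +0.039224-0.129930i × +0.125222+0.058419i = +0.012502-0.013979i  (running Σ = -0.196253+0.004732i)
  m=2: -0.326412-0.216843i × +0.007683+0.009162i = -0.000521-0.004657i  (running Σ = -0.196774+0.000075i)
  m=3: -0.188095+0.155631i × +0.000138+0.000515i = -0.000106-0.000075i  (running Σ = -0.196880-0.000000i)
Accumulated sum -0.196880-0.000000i; after 4π/(2l+1) scaling, -0.353438-0.000000i ⇒ P_3 = -0.353438

-0.353438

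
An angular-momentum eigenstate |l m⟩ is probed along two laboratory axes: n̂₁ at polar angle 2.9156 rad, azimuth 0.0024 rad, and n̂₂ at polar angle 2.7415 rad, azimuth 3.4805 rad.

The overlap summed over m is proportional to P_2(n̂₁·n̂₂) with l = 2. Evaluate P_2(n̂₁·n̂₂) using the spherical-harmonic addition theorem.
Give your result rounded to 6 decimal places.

Summing Y*_{l m}(θ₁,φ₁)·Y_{l m}(θ₂,φ₂) over m ∈ [−2, 2]; prefactor 4π/(2·2+1) = 2.513274:
  m=-2: +0.019394+0.000093i × +0.045648-0.036749i = +0.000889-0.000708i  (running Σ = +0.000889-0.000708i)
  m=-1: -0.168706-0.000405i × +0.261382-0.092139i = -0.044134+0.015439i  (running Σ = -0.043245+0.014730i)
  m=0: +0.583277-0.000000i × +0.487236+0.000000i = +0.284193+0.000000i  (running Σ = +0.240948+0.014730i)
  m=1: +0.168706-0.000405i × -0.261382-0.092139i = -0.044134-0.015439i  (running Σ = +0.196814-0.000708i)
  m=2: +0.019394-0.000093i × +0.045648+0.036749i = +0.000889+0.000708i  (running Σ = +0.197703+0.000000i)
Σ over m = +0.197703+0.000000i; ×(4π/5) → +0.496882+0.000000i. Real part: 0.496882

0.496882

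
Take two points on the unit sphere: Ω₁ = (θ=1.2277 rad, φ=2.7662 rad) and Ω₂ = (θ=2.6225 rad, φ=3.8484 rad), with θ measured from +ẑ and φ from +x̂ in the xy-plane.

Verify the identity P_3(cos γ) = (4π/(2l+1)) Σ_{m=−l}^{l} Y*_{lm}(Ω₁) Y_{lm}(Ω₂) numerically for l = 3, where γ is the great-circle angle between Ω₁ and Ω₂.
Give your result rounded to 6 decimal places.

0.108239

Addition theorem: P_3(cos γ) = (4π/7) Σ_m Y*_{lm}(Ω₁) Y_{lm}(Ω₂), m = −3…3:
  m=-3: -0.14987 + 0.31457j × 0.02661 + 0.04344j = -0.01765 + 0.00186j  (running Σ = -0.01765 + 0.00186j)
  m=-2: 0.22292 - 0.20800j × -0.03419 + 0.21569j = 0.03724 + 0.05519j  (running Σ = 0.01959 + 0.05705j)
  m=-1: 0.12293 - 0.04845j × -0.33765 + 0.28835j = -0.02754 + 0.05181j  (running Σ = -0.00795 + 0.10886j)
  m=0: -0.30558 + 0.00000j × -0.24932 + 0.00000j = 0.07619 + 0.00000j  (running Σ = 0.06824 + 0.10886j)
  m=1: -0.12293 - 0.04845j × 0.33765 + 0.28835j = -0.02754 - 0.05181j  (running Σ = 0.04070 + 0.05705j)
  m=2: 0.22292 + 0.20800j × -0.03419 - 0.21569j = 0.03724 - 0.05519j  (running Σ = 0.07795 + 0.00186j)
  m=3: 0.14987 + 0.31457j × -0.02661 + 0.04344j = -0.01765 - 0.00186j  (running Σ = 0.06029 + 0.00000j)
Total Σ_m = 0.06029 + 0.00000j. Multiply by 1.795196: 0.10824 + 0.00000j. P_3(cos γ) = 0.108239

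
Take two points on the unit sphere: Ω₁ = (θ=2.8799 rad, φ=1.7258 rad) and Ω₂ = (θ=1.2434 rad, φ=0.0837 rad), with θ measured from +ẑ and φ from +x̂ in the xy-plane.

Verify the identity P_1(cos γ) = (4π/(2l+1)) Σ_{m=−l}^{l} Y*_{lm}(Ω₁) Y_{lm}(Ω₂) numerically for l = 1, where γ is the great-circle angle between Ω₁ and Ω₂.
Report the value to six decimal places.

-0.328083

Expand P_1 via completeness: Σ_{m} conj(Y_{1,m}) at Ω₁ times Y_{1,m} at Ω₂ —
  [-1]  conj(Y_{1,-1})(Ω₁) = (-0.013800, 0.088313) ; Y_{1,-1}(Ω₂) = (0.325997, -0.027350) ; Δ = (-0.002083, 0.029167)
  [+0]  conj(Y_{1,0})(Ω₁) = (-0.471967, -0.000000) ; Y_{1,0}(Ω₂) = (0.157124, 0.000000) ; Δ = (-0.074157, -0.000000)
  [+1]  conj(Y_{1,1})(Ω₁) = (0.013800, 0.088313) ; Y_{1,1}(Ω₂) = (-0.325997, -0.027350) ; Δ = (-0.002083, -0.029167)
Accumulated sum (-0.078324, 0.000000); after 4π/(2l+1) scaling, (-0.328083, 0.000000) ⇒ P_1 = -0.328083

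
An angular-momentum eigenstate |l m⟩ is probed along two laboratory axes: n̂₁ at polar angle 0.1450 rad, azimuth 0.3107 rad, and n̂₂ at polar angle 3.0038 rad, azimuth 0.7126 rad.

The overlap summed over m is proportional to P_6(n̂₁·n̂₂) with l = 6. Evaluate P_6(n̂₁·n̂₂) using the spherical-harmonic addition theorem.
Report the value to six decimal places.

0.340577

Expand P_6 via completeness: Σ_{m} conj(Y_{6,m}) at Ω₁ times Y_{6,m} at Ω₂ —
  m=-6: -0.000001+0.000004i × -0.000001+0.000003i = -0.000000-0.000000i  (running Σ = -0.000000-0.000000i)
  m=-5: +0.000002+0.000104i × +0.000074-0.000033i = +0.000000+0.000000i  (running Σ = +0.000000+0.000000i)
  m=-4: +0.000489+0.001438i × -0.001191-0.000357i = -0.000000-0.000002i  (running Σ = -0.000000-0.000002i)
  m=-3: +0.009007+0.012131i × +0.006998+0.010991i = -0.000070+0.000184i  (running Σ = -0.000070+0.000182i)
  m=-2: +0.082999+0.059429i × +0.013467-0.091843i = +0.006576-0.006823i  (running Σ = +0.006506-0.006641i)
  m=-1: +0.407314+0.130788i × -0.310988+0.268712i = -0.161814+0.068777i  (running Σ = -0.155309+0.062136i)
  m=0: +0.804478-0.000000i × +0.824070+0.000000i = +0.662946+0.000000i  (running Σ = +0.507638+0.062136i)
  m=1: -0.407314+0.130788i × +0.310988+0.268712i = -0.161814-0.068777i  (running Σ = +0.345823-0.006641i)
  m=2: +0.082999-0.059429i × +0.013467+0.091843i = +0.006576+0.006823i  (running Σ = +0.352399+0.000182i)
  m=3: -0.009007+0.012131i × -0.006998+0.010991i = -0.000070-0.000184i  (running Σ = +0.352329-0.000002i)
  m=4: +0.000489-0.001438i × -0.001191+0.000357i = -0.000000+0.000002i  (running Σ = +0.352329+0.000000i)
  m=5: -0.000002+0.000104i × -0.000074-0.000033i = +0.000000-0.000000i  (running Σ = +0.352329-0.000000i)
  m=6: -0.000001-0.000004i × -0.000001-0.000003i = -0.000000+0.000000i  (running Σ = +0.352329-0.000000i)
Total Σ_m = +0.352329-0.000000i. Multiply by 0.966644: +0.340577-0.000000i. P_6(cos γ) = 0.340577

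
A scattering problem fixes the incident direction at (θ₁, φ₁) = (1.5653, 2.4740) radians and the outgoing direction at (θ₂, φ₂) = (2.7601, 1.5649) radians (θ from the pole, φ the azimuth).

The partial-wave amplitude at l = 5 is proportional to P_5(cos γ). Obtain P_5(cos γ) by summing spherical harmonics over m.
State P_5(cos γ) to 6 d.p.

0.325873

Addition theorem: P_5(cos γ) = (4π/11) Σ_m Y*_{lm}(Ω₁) Y_{lm}(Ω₂), m = −5…5:
  term(m=-5) = -0.000256-0.001519i   from Y*(Ω₁)=+0.455178-0.090550i, Y(Ω₂)=+0.000098-0.003319i
  term(m=-4) = +0.000186+0.000100i   from Y*(Ω₁)=-0.007187-0.003662i, Y(Ω₂)=-0.026165-0.000617i
  term(m=-3) = +0.038164-0.016782i   from Y*(Ω₁)=-0.144791-0.314065i, Y(Ω₂)=-0.002132+0.120532i
  term(m=-2) = -0.000788+0.003119i   from Y*(Ω₁)=-0.002174+0.009057i, Y(Ω₂)=+0.345367+0.004073i
  term(m=-1) = +0.106079+0.136203i   from Y*(Ω₁)=-0.251412+0.198199i, Y(Ω₂)=+0.003180-0.539248i
  term(m=+0) = -0.001515+0.000000i   from Y*(Ω₁)=+0.009641-0.000000i, Y(Ω₂)=-0.157188+0.000000i
  term(m=+1) = +0.106079-0.136203i   from Y*(Ω₁)=+0.251412+0.198199i, Y(Ω₂)=-0.003180-0.539248i
  term(m=+2) = -0.000788-0.003119i   from Y*(Ω₁)=-0.002174-0.009057i, Y(Ω₂)=+0.345367-0.004073i
  term(m=+3) = +0.038164+0.016782i   from Y*(Ω₁)=+0.144791-0.314065i, Y(Ω₂)=+0.002132+0.120532i
  term(m=+4) = +0.000186-0.000100i   from Y*(Ω₁)=-0.007187+0.003662i, Y(Ω₂)=-0.026165+0.000617i
  term(m=+5) = -0.000256+0.001519i   from Y*(Ω₁)=-0.455178-0.090550i, Y(Ω₂)=-0.000098-0.003319i
Σ over m = +0.285254-0.000000i; ×(4π/11) → +0.325873-0.000000i. Real part: 0.325873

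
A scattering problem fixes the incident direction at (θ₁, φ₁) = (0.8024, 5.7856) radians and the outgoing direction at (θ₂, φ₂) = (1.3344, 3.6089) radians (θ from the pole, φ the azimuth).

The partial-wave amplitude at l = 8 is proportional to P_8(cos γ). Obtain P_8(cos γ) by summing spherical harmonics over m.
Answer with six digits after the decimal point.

-0.121141

Term-by-term m-sum for l=8 (normalisation 4π/17 = 0.739198):
  [-8]  conj(Y_{8,-8})(Ω₁) = -0.024603+0.027398i ; Y_{8,-8}(Ω₂) = -0.340197+0.231179i ; Δ = +0.002036-0.015009i
  [-7]  conj(Y_{8,-7})(Ω₁) = -0.134148+0.047680i ; Y_{8,-7}(Ω₂) = +0.393020-0.051206i ; Δ = -0.050281+0.025608i
  [-6]  conj(Y_{8,-6})(Ω₁) = -0.320892-0.050496i ; Y_{8,-6}(Ω₂) = +0.053150+0.018666i ; Δ = -0.016113-0.008674i
  [-5]  conj(Y_{8,-5})(Ω₁) = -0.366010-0.280366i ; Y_{8,-5}(Ω₂) = -0.249573-0.259583i ; Δ = +0.018568+0.164982i
  [-4]  conj(Y_{8,-4})(Ω₁) = -0.132812-0.297768i ; Y_{8,-4}(Ω₂) = +0.020485+0.066591i ; Δ = +0.017108-0.014944i
  [-3]  conj(Y_{8,-3})(Ω₁) = -0.008088+0.103423i ; Y_{8,-3}(Ω₂) = -0.053430+0.313376i ; Δ = -0.031978-0.008060i
  [-2]  conj(Y_{8,-2})(Ω₁) = -0.209537+0.322895i ; Y_{8,-2}(Ω₂) = +0.073071-0.098928i ; Δ = +0.016632+0.044323i
  [-1]  conj(Y_{8,-1})(Ω₁) = -0.067790+0.036822i ; Y_{8,-1}(Ω₂) = +0.262940-0.132675i ; Δ = -0.012939+0.018676i
  [+0]  conj(Y_{8,0})(Ω₁) = +0.361966-0.000000i ; Y_{8,0}(Ω₂) = -0.137990+0.000000i ; Δ = -0.049948+0.000000i
  [+1]  conj(Y_{8,1})(Ω₁) = +0.067790+0.036822i ; Y_{8,1}(Ω₂) = -0.262940-0.132675i ; Δ = -0.012939-0.018676i
  [+2]  conj(Y_{8,2})(Ω₁) = -0.209537-0.322895i ; Y_{8,2}(Ω₂) = +0.073071+0.098928i ; Δ = +0.016632-0.044323i
  [+3]  conj(Y_{8,3})(Ω₁) = +0.008088+0.103423i ; Y_{8,3}(Ω₂) = +0.053430+0.313376i ; Δ = -0.031978+0.008060i
  [+4]  conj(Y_{8,4})(Ω₁) = -0.132812+0.297768i ; Y_{8,4}(Ω₂) = +0.020485-0.066591i ; Δ = +0.017108+0.014944i
  [+5]  conj(Y_{8,5})(Ω₁) = +0.366010-0.280366i ; Y_{8,5}(Ω₂) = +0.249573-0.259583i ; Δ = +0.018568-0.164982i
  [+6]  conj(Y_{8,6})(Ω₁) = -0.320892+0.050496i ; Y_{8,6}(Ω₂) = +0.053150-0.018666i ; Δ = -0.016113+0.008674i
  [+7]  conj(Y_{8,7})(Ω₁) = +0.134148+0.047680i ; Y_{8,7}(Ω₂) = -0.393020-0.051206i ; Δ = -0.050281-0.025608i
  [+8]  conj(Y_{8,8})(Ω₁) = -0.024603-0.027398i ; Y_{8,8}(Ω₂) = -0.340197-0.231179i ; Δ = +0.002036+0.015009i
Total Σ_m = -0.163882+0.000000i. Multiply by 0.739198: -0.121141+0.000000i. P_8(cos γ) = -0.121141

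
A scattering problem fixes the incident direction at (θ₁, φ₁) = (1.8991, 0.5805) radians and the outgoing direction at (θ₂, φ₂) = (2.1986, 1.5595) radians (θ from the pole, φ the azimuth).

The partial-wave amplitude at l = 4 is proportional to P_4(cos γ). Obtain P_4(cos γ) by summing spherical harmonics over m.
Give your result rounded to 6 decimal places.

-0.418415

Expand P_4 via completeness: Σ_{m} conj(Y_{4,m}) at Ω₁ times Y_{4,m} at Ω₂ —
  m=-4: -0.24250 + 0.25968j × 0.18966 + 0.00858j = -0.04822 + 0.04717j  (running Σ = -0.04822 + 0.04717j)
  m=-3: 0.05815 - 0.33734j × 0.01320 - 0.38950j = -0.13063 - 0.02710j  (running Σ = -0.17885 + 0.02007j)
  m=-2: -0.03251 - 0.07485j × -0.30997 - 0.00700j = 0.00955 + 0.02343j  (running Σ = -0.16929 + 0.04349j)
  m=-1: 0.27435 + 0.17994j × 0.00149 - 0.13155j = 0.02408 - 0.03582j  (running Σ = -0.14521 + 0.00767j)
  m=0: 0.02743 + 0.00000j × -0.33684 + 0.00000j = -0.00924 + 0.00000j  (running Σ = -0.15445 + 0.00767j)
  m=1: -0.27435 + 0.17994j × -0.00149 - 0.13155j = 0.02408 + 0.03582j  (running Σ = -0.13038 + 0.04349j)
  m=2: -0.03251 + 0.07485j × -0.30997 + 0.00700j = 0.00955 - 0.02343j  (running Σ = -0.12082 + 0.02007j)
  m=3: -0.05815 - 0.33734j × -0.01320 - 0.38950j = -0.13063 + 0.02710j  (running Σ = -0.25145 + 0.04717j)
  m=4: -0.24250 - 0.25968j × 0.18966 - 0.00858j = -0.04822 - 0.04717j  (running Σ = -0.29967 + 0.00000j)
Accumulated sum -0.29967 + 0.00000j; after 4π/(2l+1) scaling, -0.41842 + 0.00000j ⇒ P_4 = -0.418415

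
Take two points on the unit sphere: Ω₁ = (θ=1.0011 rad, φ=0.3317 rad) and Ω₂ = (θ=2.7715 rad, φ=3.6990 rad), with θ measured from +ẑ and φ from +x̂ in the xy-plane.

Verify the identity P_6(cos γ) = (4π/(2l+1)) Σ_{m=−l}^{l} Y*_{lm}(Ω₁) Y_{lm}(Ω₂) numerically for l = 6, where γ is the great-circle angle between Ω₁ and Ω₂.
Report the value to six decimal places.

Expand P_6 via completeness: Σ_{m} conj(Y_{6,m}) at Ω₁ times Y_{6,m} at Ω₂ —
  m=-6: Y*=(-0.070133, 0.157298)  Y=(-0.001060, 0.000218)  product (0.000040, -0.000182)
  m=-5: Y*=(-0.033473, 0.380680)  Y=(-0.009058, -0.003353)  product (0.001580, -0.003336)
  m=-4: Y*=(0.095348, 0.382990)  Y=(-0.032005, -0.041337)  product (0.012780, -0.016199)
  m=-3: Y*=(0.022864, 0.035228)  Y=(-0.019090, -0.187573)  product (0.006171, -0.004961)
  m=-2: Y*=(-0.262680, -0.205302)  Y=(0.192980, -0.393472)  product (-0.131473, 0.063738)
  m=-1: Y*=(-0.165369, -0.056957)  Y=(0.454484, -0.283300)  product (-0.091294, 0.020963)
  m=+0: Y*=(0.290782, -0.000000)  Y=(-0.001688, 0.000000)  product (-0.000491, 0.000000)
  m=+1: Y*=(0.165369, -0.056957)  Y=(-0.454484, -0.283300)  product (-0.091294, -0.020963)
  m=+2: Y*=(-0.262680, 0.205302)  Y=(0.192980, 0.393472)  product (-0.131473, -0.063738)
  m=+3: Y*=(-0.022864, 0.035228)  Y=(0.019090, -0.187573)  product (0.006171, 0.004961)
  m=+4: Y*=(0.095348, -0.382990)  Y=(-0.032005, 0.041337)  product (0.012780, 0.016199)
  m=+5: Y*=(0.033473, 0.380680)  Y=(0.009058, -0.003353)  product (0.001580, 0.003336)
  m=+6: Y*=(-0.070133, -0.157298)  Y=(-0.001060, -0.000218)  product (0.000040, 0.000182)
Σ over m = (-0.404881, -0.000000); ×(4π/13) → (-0.391376, -0.000000). Real part: -0.391376

-0.391376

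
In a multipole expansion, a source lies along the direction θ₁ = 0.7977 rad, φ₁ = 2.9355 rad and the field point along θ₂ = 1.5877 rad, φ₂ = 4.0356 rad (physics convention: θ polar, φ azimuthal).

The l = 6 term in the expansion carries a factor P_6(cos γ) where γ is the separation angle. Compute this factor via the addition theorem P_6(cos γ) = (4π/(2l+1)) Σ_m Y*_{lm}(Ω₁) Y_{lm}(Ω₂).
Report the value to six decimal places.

Expand P_6 via completeness: Σ_{m} conj(Y_{6,m}) at Ω₁ times Y_{6,m} at Ω₂ —
  m=-6: Y*=+0.021308-0.061358i  Y=+0.292741+0.383762i  product +0.029785-0.009785i
  m=-5: Y*=-0.112933+0.188259i  Y=-0.006783+0.027440i  product -0.004400-0.004376i
  m=-4: Y*=+0.277516-0.300036i  Y=+0.322437-0.149612i  product +0.044593-0.138262i
  m=-3: Y*=-0.321419+0.228630i  Y=+0.029560+0.014630i  product -0.012846+0.002056i
  m=-2: Y*=+0.010776-0.004711i  Y=-0.069811-0.316316i  product -0.002243-0.003080i
  m=-1: Y*=+0.359175-0.075089i  Y=+0.021766-0.027093i  product +0.005783-0.011366i
  m=+0: Y*=-0.121965-0.000000i  Y=-0.315941+0.000000i  product +0.038534+0.000000i
  m=+1: Y*=-0.359175-0.075089i  Y=-0.021766-0.027093i  product +0.005783+0.011366i
  m=+2: Y*=+0.010776+0.004711i  Y=-0.069811+0.316316i  product -0.002243+0.003080i
  m=+3: Y*=+0.321419+0.228630i  Y=-0.029560+0.014630i  product -0.012846-0.002056i
  m=+4: Y*=+0.277516+0.300036i  Y=+0.322437+0.149612i  product +0.044593+0.138262i
  m=+5: Y*=+0.112933+0.188259i  Y=+0.006783+0.027440i  product -0.004400+0.004376i
  m=+6: Y*=+0.021308+0.061358i  Y=+0.292741-0.383762i  product +0.029785+0.009785i
Accumulated sum +0.159878-0.000000i; after 4π/(2l+1) scaling, +0.154545-0.000000i ⇒ P_6 = 0.154545

0.154545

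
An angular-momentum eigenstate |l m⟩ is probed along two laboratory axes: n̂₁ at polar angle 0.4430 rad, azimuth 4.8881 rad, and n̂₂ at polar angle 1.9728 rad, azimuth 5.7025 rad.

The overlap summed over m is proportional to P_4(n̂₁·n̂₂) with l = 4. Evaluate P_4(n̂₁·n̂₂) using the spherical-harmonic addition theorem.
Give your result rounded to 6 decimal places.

0.349520

Summing Y*_{l m}(θ₁,φ₁)·Y_{l m}(θ₂,φ₂) over m ∈ [−4, 4]; prefactor 4π/(2·4+1) = 1.396263:
  [-4]  conj(Y_{4,-4})(Ω₁) = 0.01140 + 0.00966j ; Y_{4,-4}(Ω₂) = -0.21681 + 0.23183j ; Δ = -0.00471 + 0.00055j
  [-3]  conj(Y_{4,-3})(Ω₁) = -0.04481 + 0.07698j ; Y_{4,-3}(Ω₂) = 0.06505 - 0.37611j ; Δ = 0.02604 + 0.02186j
  [-2]  conj(Y_{4,-2})(Ω₁) = -0.27203 - 0.09974j ; Y_{4,-2}(Ω₂) = 0.00808 + 0.01861j ; Δ = -0.00034 - 0.00587j
  [-1]  conj(Y_{4,-1})(Ω₁) = 0.08692 - 0.48955j ; Y_{4,-1}(Ω₂) = 0.27465 + 0.18021j ; Δ = 0.11209 - 0.11879j
  [+0]  conj(Y_{4,0})(Ω₁) = 0.19379 + 0.00000j ; Y_{4,0}(Ω₂) = -0.08170 + 0.00000j ; Δ = -0.01583 + 0.00000j
  [+1]  conj(Y_{4,1})(Ω₁) = -0.08692 - 0.48955j ; Y_{4,1}(Ω₂) = -0.27465 + 0.18021j ; Δ = 0.11209 + 0.11879j
  [+2]  conj(Y_{4,2})(Ω₁) = -0.27203 + 0.09974j ; Y_{4,2}(Ω₂) = 0.00808 - 0.01861j ; Δ = -0.00034 + 0.00587j
  [+3]  conj(Y_{4,3})(Ω₁) = 0.04481 + 0.07698j ; Y_{4,3}(Ω₂) = -0.06505 - 0.37611j ; Δ = 0.02604 - 0.02186j
  [+4]  conj(Y_{4,4})(Ω₁) = 0.01140 - 0.00966j ; Y_{4,4}(Ω₂) = -0.21681 - 0.23183j ; Δ = -0.00471 - 0.00055j
Accumulated sum 0.25033 - 0.00000j; after 4π/(2l+1) scaling, 0.34952 - 0.00000j ⇒ P_4 = 0.349520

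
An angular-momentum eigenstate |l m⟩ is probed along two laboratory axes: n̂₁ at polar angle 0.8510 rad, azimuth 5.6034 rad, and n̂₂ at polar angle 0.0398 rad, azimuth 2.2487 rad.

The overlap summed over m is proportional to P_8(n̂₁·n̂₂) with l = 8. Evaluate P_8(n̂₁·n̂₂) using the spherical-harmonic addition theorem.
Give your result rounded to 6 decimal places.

0.274414

Expand P_8 via completeness: Σ_{m} conj(Y_{8,m}) at Ω₁ times Y_{8,m} at Ω₂ —
  term(m=-8) = -0.00000 + 0.00000j   from Y*(Ω₁)=0.03497 + 0.03940j, Y(Ω₂)=0.00000 + 0.00000j
  term(m=-7) = -0.00000 - 0.00000j   from Y*(Ω₁)=0.00851 + 0.18454j, Y(Ω₂)=-0.00000 + 0.00000j
  term(m=-6) = 0.00000 + 0.00000j   from Y*(Ω₁)=-0.22234 + 0.30260j, Y(Ω₂)=0.00000 - 0.00000j
  term(m=-5) = -0.00000 - 0.00000j   from Y*(Ω₁)=-0.43851 + 0.11540j, Y(Ω₂)=0.00000 + 0.00000j
  term(m=-4) = 0.00000 + 0.00001j   from Y*(Ω₁)=-0.19501 - 0.08766j, Y(Ω₂)=-0.00003 - 0.00001j
  term(m=-3) = 0.00016 + 0.00012j   from Y*(Ω₁)=0.10321 + 0.20390j, Y(Ω₂)=0.00078 - 0.00039j
  term(m=-2) = -0.00519 - 0.00236j   from Y*(Ω₁)=-0.07376 + 0.34401j, Y(Ω₂)=-0.00346 + 0.01583j
  term(m=-1) = -0.01409 - 0.00305j   from Y*(Ω₁)=0.05789 - 0.04679j, Y(Ω₂)=-0.12144 - 0.15082j
  term(m=+0) = 0.40946 + 0.00000j   from Y*(Ω₁)=0.36229 + 0.00000j, Y(Ω₂)=1.13018 + 0.00000j
  term(m=+1) = -0.01409 + 0.00305j   from Y*(Ω₁)=-0.05789 - 0.04679j, Y(Ω₂)=0.12144 - 0.15082j
  term(m=+2) = -0.00519 + 0.00236j   from Y*(Ω₁)=-0.07376 - 0.34401j, Y(Ω₂)=-0.00346 - 0.01583j
  term(m=+3) = 0.00016 - 0.00012j   from Y*(Ω₁)=-0.10321 + 0.20390j, Y(Ω₂)=-0.00078 - 0.00039j
  term(m=+4) = 0.00000 - 0.00001j   from Y*(Ω₁)=-0.19501 + 0.08766j, Y(Ω₂)=-0.00003 + 0.00001j
  term(m=+5) = -0.00000 + 0.00000j   from Y*(Ω₁)=0.43851 + 0.11540j, Y(Ω₂)=-0.00000 + 0.00000j
  term(m=+6) = 0.00000 - 0.00000j   from Y*(Ω₁)=-0.22234 - 0.30260j, Y(Ω₂)=0.00000 + 0.00000j
  term(m=+7) = -0.00000 + 0.00000j   from Y*(Ω₁)=-0.00851 + 0.18454j, Y(Ω₂)=0.00000 + 0.00000j
  term(m=+8) = -0.00000 - 0.00000j   from Y*(Ω₁)=0.03497 - 0.03940j, Y(Ω₂)=0.00000 - 0.00000j
Σ over m = 0.37123 - 0.00000j; ×(4π/17) → 0.27441 - 0.00000j. Real part: 0.274414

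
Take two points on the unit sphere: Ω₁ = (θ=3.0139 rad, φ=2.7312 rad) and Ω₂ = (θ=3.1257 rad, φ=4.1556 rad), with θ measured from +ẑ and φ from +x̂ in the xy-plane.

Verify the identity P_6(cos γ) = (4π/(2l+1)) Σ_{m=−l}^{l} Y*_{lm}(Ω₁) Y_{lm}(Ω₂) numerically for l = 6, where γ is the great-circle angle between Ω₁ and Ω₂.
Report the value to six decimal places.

0.839162

Term-by-term m-sum for l=6 (normalisation 4π/13 = 0.966644):
  term(m=-6) = -0.00000 - 0.00000j   from Y*(Ω₁)=-0.00000 - 0.00000j, Y(Ω₂)=0.00000 + 0.00000j
  term(m=-5) = 0.00000 - 0.00000j   from Y*(Ω₁)=-0.00003 - 0.00005j, Y(Ω₂)=0.00000 + 0.00000j
  term(m=-4) = 0.00000 + 0.00000j   from Y*(Ω₁)=-0.00007 - 0.00092j, Y(Ω₂)=-0.00000 + 0.00000j
  term(m=-3) = -0.00000 + 0.00000j   from Y*(Ω₁)=0.00348 - 0.00984j, Y(Ω₂)=-0.00002 - 0.00000j
  term(m=-2) = -0.00010 - 0.00003j   from Y*(Ω₁)=0.05483 - 0.05886j, Y(Ω₂)=-0.00058 - 0.00118j
  term(m=-1) = 0.00295 - 0.01999j   from Y*(Ω₁)=0.35428 - 0.15415j, Y(Ω₂)=0.02764 - 0.04441j
  term(m=+0) = 0.86243 + 0.00000j   from Y*(Ω₁)=0.85017 + 0.00000j, Y(Ω₂)=1.01441 + 0.00000j
  term(m=+1) = 0.00295 + 0.01999j   from Y*(Ω₁)=-0.35428 - 0.15415j, Y(Ω₂)=-0.02764 - 0.04441j
  term(m=+2) = -0.00010 + 0.00003j   from Y*(Ω₁)=0.05483 + 0.05886j, Y(Ω₂)=-0.00058 + 0.00118j
  term(m=+3) = -0.00000 - 0.00000j   from Y*(Ω₁)=-0.00348 - 0.00984j, Y(Ω₂)=0.00002 - 0.00000j
  term(m=+4) = 0.00000 - 0.00000j   from Y*(Ω₁)=-0.00007 + 0.00092j, Y(Ω₂)=-0.00000 - 0.00000j
  term(m=+5) = 0.00000 + 0.00000j   from Y*(Ω₁)=0.00003 - 0.00005j, Y(Ω₂)=-0.00000 + 0.00000j
  term(m=+6) = -0.00000 + 0.00000j   from Y*(Ω₁)=-0.00000 + 0.00000j, Y(Ω₂)=0.00000 - 0.00000j
Σ over m = 0.86812 - 0.00000j; ×(4π/13) → 0.83916 - 0.00000j. Real part: 0.839162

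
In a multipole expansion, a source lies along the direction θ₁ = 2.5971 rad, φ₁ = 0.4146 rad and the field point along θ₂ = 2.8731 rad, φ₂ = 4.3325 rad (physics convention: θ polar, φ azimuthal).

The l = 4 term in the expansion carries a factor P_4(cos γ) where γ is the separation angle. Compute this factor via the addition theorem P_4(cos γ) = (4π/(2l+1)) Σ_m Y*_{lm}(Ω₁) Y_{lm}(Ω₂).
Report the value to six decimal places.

-0.385239

Addition theorem: P_4(cos γ) = (4π/9) Σ_m Y*_{lm}(Ω₁) Y_{lm}(Ω₂), m = −4…4:
  term(m=-4) = (-0.000070, -0.000003)   from Y*(Ω₁)=(-0.002787, 0.031735), Y(Ω₂)=(0.000112, 0.002189)
  term(m=-3) = (0.002305, 0.002434)   from Y*(Ω₁)=(-0.047795, -0.140916), Y(Ω₂)=(-0.020468, 0.009415)
  term(m=-2) = (0.000872, -0.047957)   from Y*(Ω₁)=(0.249893, 0.272803), Y(Ω₂)=(-0.093996, -0.089299)
  term(m=-1) = (-0.134684, 0.132257)   from Y*(Ω₁)=(-0.407089, -0.179164), Y(Ω₂)=(0.157377, -0.394149)
  term(m=+0) = (-0.012754, -0.000000)   from Y*(Ω₁)=(-0.022500, -0.000000), Y(Ω₂)=(0.566844, 0.000000)
  term(m=+1) = (-0.134684, -0.132257)   from Y*(Ω₁)=(0.407089, -0.179164), Y(Ω₂)=(-0.157377, -0.394149)
  term(m=+2) = (0.000872, 0.047957)   from Y*(Ω₁)=(0.249893, -0.272803), Y(Ω₂)=(-0.093996, 0.089299)
  term(m=+3) = (0.002305, -0.002434)   from Y*(Ω₁)=(0.047795, -0.140916), Y(Ω₂)=(0.020468, 0.009415)
  term(m=+4) = (-0.000070, 0.000003)   from Y*(Ω₁)=(-0.002787, -0.031735), Y(Ω₂)=(0.000112, -0.002189)
Total Σ_m = (-0.275907, 0.000000). Multiply by 1.396263: (-0.385239, 0.000000). P_4(cos γ) = -0.385239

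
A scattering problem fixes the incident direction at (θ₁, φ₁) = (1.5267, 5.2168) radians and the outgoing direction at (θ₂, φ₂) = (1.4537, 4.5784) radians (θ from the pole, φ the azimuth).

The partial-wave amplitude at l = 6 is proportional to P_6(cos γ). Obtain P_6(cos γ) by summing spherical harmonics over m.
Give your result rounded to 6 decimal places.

-0.394485

Term-by-term m-sum for l=6 (normalisation 4π/13 = 0.966644):
  term(m=-6) = (-0.171880, -0.141515)   from Y*(Ω₁)=(0.477094, -0.055170), Y(Ω₂)=(-0.321663, -0.333814)
  term(m=-5) = (-0.013850, -0.000699)   from Y*(Ω₁)=(0.042627, 0.059768), Y(Ω₂)=(-0.117299, 0.148074)
  term(m=-4) = (-0.085368, 0.056911)   from Y*(Ω₁)=(0.150293, -0.313650), Y(Ω₂)=(-0.253630, -0.150642)
  term(m=-3) = (-0.006117, 0.017054)   from Y*(Ω₁)=(0.085140, -0.004906), Y(Ω₂)=(-0.083118, 0.195519)
  term(m=-2) = (0.022210, 0.073356)   from Y*(Ω₁)=(-0.167175, -0.265482), Y(Ω₂)=(-0.235580, -0.064686)
  term(m=-1) = (0.015821, 0.011740)   from Y*(Ω₁)=(0.043332, -0.078494), Y(Ω₂)=(-0.029353, 0.217757)
  term(m=+0) = (0.070271, 0.000000)   from Y*(Ω₁)=(-0.304951, -0.000000), Y(Ω₂)=(-0.230435, 0.000000)
  term(m=+1) = (0.015821, -0.011740)   from Y*(Ω₁)=(-0.043332, -0.078494), Y(Ω₂)=(0.029353, 0.217757)
  term(m=+2) = (0.022210, -0.073356)   from Y*(Ω₁)=(-0.167175, 0.265482), Y(Ω₂)=(-0.235580, 0.064686)
  term(m=+3) = (-0.006117, -0.017054)   from Y*(Ω₁)=(-0.085140, -0.004906), Y(Ω₂)=(0.083118, 0.195519)
  term(m=+4) = (-0.085368, -0.056911)   from Y*(Ω₁)=(0.150293, 0.313650), Y(Ω₂)=(-0.253630, 0.150642)
  term(m=+5) = (-0.013850, 0.000699)   from Y*(Ω₁)=(-0.042627, 0.059768), Y(Ω₂)=(0.117299, 0.148074)
  term(m=+6) = (-0.171880, 0.141515)   from Y*(Ω₁)=(0.477094, 0.055170), Y(Ω₂)=(-0.321663, 0.333814)
Accumulated sum (-0.408098, 0.000000); after 4π/(2l+1) scaling, (-0.394485, 0.000000) ⇒ P_6 = -0.394485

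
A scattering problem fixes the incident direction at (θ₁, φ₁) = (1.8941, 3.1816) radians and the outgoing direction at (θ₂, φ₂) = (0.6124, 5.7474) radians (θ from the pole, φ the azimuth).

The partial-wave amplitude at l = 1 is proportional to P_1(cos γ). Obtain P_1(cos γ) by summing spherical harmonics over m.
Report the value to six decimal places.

Addition theorem: P_1(cos γ) = (4π/3) Σ_m Y*_{lm}(Ω₁) Y_{lm}(Ω₂), m = −1…1:
  term(m=-1) = (-0.054570, -0.035426)   from Y*(Ω₁)=(-0.327332, -0.013103), Y(Ω₂)=(0.170771, 0.101389)
  term(m=+0) = (-0.062062, -0.000000)   from Y*(Ω₁)=(-0.155229, -0.000000), Y(Ω₂)=(0.399809, 0.000000)
  term(m=+1) = (-0.054570, 0.035426)   from Y*(Ω₁)=(0.327332, -0.013103), Y(Ω₂)=(-0.170771, 0.101389)
Σ over m = (-0.171203, 0.000000); ×(4π/3) → (-0.717133, 0.000000). Real part: -0.717133

-0.717133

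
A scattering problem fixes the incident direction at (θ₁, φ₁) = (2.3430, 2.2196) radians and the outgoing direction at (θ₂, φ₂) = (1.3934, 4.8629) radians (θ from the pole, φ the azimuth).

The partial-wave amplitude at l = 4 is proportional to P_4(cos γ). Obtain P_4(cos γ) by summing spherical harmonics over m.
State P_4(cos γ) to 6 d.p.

Term-by-term m-sum for l=4 (normalisation 4π/9 = 1.396263):
  m=-4: -0.09958 + 0.06056j × 0.34236 - 0.23525j = -0.01985 + 0.04416j  (running Σ = -0.01985 + 0.04416j)
  m=-3: -0.29868 - 0.11778j × -0.09191 - 0.18953j = 0.00513 + 0.06743j  (running Σ = -0.01472 + 0.11159j)
  m=-2: -0.11152 - 0.39800j × 0.24206 - 0.07515j = -0.05690 - 0.08796j  (running Σ = -0.07162 + 0.02363j)
  m=-1: 0.05824 - 0.07681j × -0.03428 - 0.22603j = -0.01936 - 0.01053j  (running Σ = -0.09098 + 0.01310j)
  m=0: -0.35014 + 0.00000j × 0.22212 + 0.00000j = -0.07777 + 0.00000j  (running Σ = -0.16875 + 0.01310j)
  m=1: -0.05824 - 0.07681j × 0.03428 - 0.22603j = -0.01936 + 0.01053j  (running Σ = -0.18811 + 0.02363j)
  m=2: -0.11152 + 0.39800j × 0.24206 + 0.07515j = -0.05690 + 0.08796j  (running Σ = -0.24501 + 0.11159j)
  m=3: 0.29868 - 0.11778j × 0.09191 - 0.18953j = 0.00513 - 0.06743j  (running Σ = -0.23988 + 0.04416j)
  m=4: -0.09958 - 0.06056j × 0.34236 + 0.23525j = -0.01985 - 0.04416j  (running Σ = -0.25973 + 0.00000j)
Total Σ_m = -0.25973 + 0.00000j. Multiply by 1.396263: -0.36265 + 0.00000j. P_4(cos γ) = -0.362648

-0.362648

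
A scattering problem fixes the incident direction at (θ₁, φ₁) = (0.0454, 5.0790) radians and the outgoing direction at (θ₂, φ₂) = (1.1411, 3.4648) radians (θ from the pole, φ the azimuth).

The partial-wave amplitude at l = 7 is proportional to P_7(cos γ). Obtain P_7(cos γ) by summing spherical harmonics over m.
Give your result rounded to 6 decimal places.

0.021433

Term-by-term m-sum for l=7 (normalisation 4π/15 = 0.837758):
  [-7]  conj(Y_{7,-7})(Ω₁) = -0.000000-0.000000i ; Y_{7,-7}(Ω₂) = +0.163664+0.197633i ; Δ = +0.000000-0.000000i
  [-6]  conj(Y_{7,-6})(Ω₁) = +0.000000-0.000000i ; Y_{7,-6}(Ω₂) = -0.158466-0.410449i ; Δ = -0.000000-0.000000i
  [-5]  conj(Y_{7,-5})(Ω₁) = +0.000001+0.000000i ; Y_{7,-5}(Ω₂) = +0.012943+0.285906i ; Δ = -0.000000+0.000000i
  [-4]  conj(Y_{7,-4})(Ω₁) = +0.000003+0.000031i ; Y_{7,-4}(Ω₂) = -0.042621+0.149360i ; Δ = -0.000005-0.000001i
  [-3]  conj(Y_{7,-3})(Ω₁) = -0.000733+0.000373i ; Y_{7,-3}(Ω₂) = +0.194977-0.284281i ; Δ = -0.000037+0.000281i
  [-2]  conj(Y_{7,-2})(Ω₁) = -0.011395-0.010264i ; Y_{7,-2}(Ω₂) = +0.009311-0.007026i ; Δ = -0.000178-0.000016i
  [-1]  conj(Y_{7,-1})(Ω₁) = +0.065582-0.170801i ; Y_{7,-1}(Ω₂) = -0.317290+0.106277i ; Δ = -0.002656+0.061163i
  [+0]  conj(Y_{7,0})(Ω₁) = +1.061246-0.000000i ; Y_{7,0}(Ω₂) = +0.029528+0.000000i ; Δ = +0.031336+0.000000i
  [+1]  conj(Y_{7,1})(Ω₁) = -0.065582-0.170801i ; Y_{7,1}(Ω₂) = +0.317290+0.106277i ; Δ = -0.002656-0.061163i
  [+2]  conj(Y_{7,2})(Ω₁) = -0.011395+0.010264i ; Y_{7,2}(Ω₂) = +0.009311+0.007026i ; Δ = -0.000178+0.000016i
  [+3]  conj(Y_{7,3})(Ω₁) = +0.000733+0.000373i ; Y_{7,3}(Ω₂) = -0.194977-0.284281i ; Δ = -0.000037-0.000281i
  [+4]  conj(Y_{7,4})(Ω₁) = +0.000003-0.000031i ; Y_{7,4}(Ω₂) = -0.042621-0.149360i ; Δ = -0.000005+0.000001i
  [+5]  conj(Y_{7,5})(Ω₁) = -0.000001+0.000000i ; Y_{7,5}(Ω₂) = -0.012943+0.285906i ; Δ = -0.000000-0.000000i
  [+6]  conj(Y_{7,6})(Ω₁) = +0.000000+0.000000i ; Y_{7,6}(Ω₂) = -0.158466+0.410449i ; Δ = -0.000000+0.000000i
  [+7]  conj(Y_{7,7})(Ω₁) = +0.000000-0.000000i ; Y_{7,7}(Ω₂) = -0.163664+0.197633i ; Δ = +0.000000+0.000000i
Σ over m = +0.025584-0.000000i; ×(4π/15) → +0.021433-0.000000i. Real part: 0.021433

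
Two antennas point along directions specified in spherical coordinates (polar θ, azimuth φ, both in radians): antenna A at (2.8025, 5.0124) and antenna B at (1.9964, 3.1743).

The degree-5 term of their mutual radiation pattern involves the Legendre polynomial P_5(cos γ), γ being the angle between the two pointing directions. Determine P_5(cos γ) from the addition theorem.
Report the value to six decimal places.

Term-by-term m-sum for l=5 (normalisation 4π/11 = 1.142397):
  m=-5: Y*=0.00189 - 0.00013j  Y=-0.28701 + 0.04736j  product -0.00053 + 0.00013j
  m=-4: Y*=-0.00614 - 0.01579j  Y=-0.41343 + 0.05440j  product 0.00340 + 0.00620j
  m=-3: Y*=-0.06986 + 0.05543j  Y=-0.13894 + 0.01368j  product 0.00895 - 0.00866j
  m=-2: Y*=0.24345 + 0.16656j  Y=0.28301 - 0.01854j  product 0.07199 + 0.04262j
  m=-1: Y*=0.16243 - 0.52507j  Y=0.22632 - 0.00741j  product 0.03287 - 0.12004j
  m=+0: Y*=-0.28402 + 0.00000j  Y=-0.23651 + 0.00000j  product 0.06717 + 0.00000j
  m=+1: Y*=-0.16243 - 0.52507j  Y=-0.22632 - 0.00741j  product 0.03287 + 0.12004j
  m=+2: Y*=0.24345 - 0.16656j  Y=0.28301 + 0.01854j  product 0.07199 - 0.04262j
  m=+3: Y*=0.06986 + 0.05543j  Y=0.13894 + 0.01368j  product 0.00895 + 0.00866j
  m=+4: Y*=-0.00614 + 0.01579j  Y=-0.41343 - 0.05440j  product 0.00340 - 0.00620j
  m=+5: Y*=-0.00189 - 0.00013j  Y=0.28701 + 0.04736j  product -0.00053 - 0.00013j
Total Σ_m = 0.30052 - 0.00000j. Multiply by 1.142397: 0.34331 - 0.00000j. P_5(cos γ) = 0.343309

0.343309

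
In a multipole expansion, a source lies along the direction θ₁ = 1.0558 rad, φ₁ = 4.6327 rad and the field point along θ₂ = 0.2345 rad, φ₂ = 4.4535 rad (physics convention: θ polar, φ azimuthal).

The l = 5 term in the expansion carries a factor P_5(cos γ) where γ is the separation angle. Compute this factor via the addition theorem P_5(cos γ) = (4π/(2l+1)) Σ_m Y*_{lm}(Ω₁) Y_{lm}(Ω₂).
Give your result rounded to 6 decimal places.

Term-by-term m-sum for l=5 (normalisation 4π/11 = 1.142397):
  m=-5: Y*=(-0.089906, -0.213573)  Y=(-0.000302, 0.000086)  product (0.000046, 0.000057)
  m=-4: Y*=(0.393816, -0.129963)  Y=(0.002122, 0.003579)  product (0.001301, 0.001134)
  m=-3: Y*=(0.063895, 0.262158)  Y=(0.022856, -0.023259)  product (0.007558, 0.004506)
  m=-2: Y*=(0.169937, -0.027316)  Y=(-0.142136, -0.080963)  product (-0.026366, -0.009876)
  m=-1: Y*=(0.025748, 0.322423)  Y=(-0.124781, 0.471168)  product (-0.155128, -0.028100)
  m=+0: Y*=(0.099441, -0.000000)  Y=(0.586972, 0.000000)  product (0.058369, 0.000000)
  m=+1: Y*=(-0.025748, 0.322423)  Y=(0.124781, 0.471168)  product (-0.155128, 0.028100)
  m=+2: Y*=(0.169937, 0.027316)  Y=(-0.142136, 0.080963)  product (-0.026366, 0.009876)
  m=+3: Y*=(-0.063895, 0.262158)  Y=(-0.022856, -0.023259)  product (0.007558, -0.004506)
  m=+4: Y*=(0.393816, 0.129963)  Y=(0.002122, -0.003579)  product (0.001301, -0.001134)
  m=+5: Y*=(0.089906, -0.213573)  Y=(0.000302, 0.000086)  product (0.000046, -0.000057)
Σ over m = (-0.286810, 0.000000); ×(4π/11) → (-0.327651, 0.000000). Real part: -0.327651

-0.327651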